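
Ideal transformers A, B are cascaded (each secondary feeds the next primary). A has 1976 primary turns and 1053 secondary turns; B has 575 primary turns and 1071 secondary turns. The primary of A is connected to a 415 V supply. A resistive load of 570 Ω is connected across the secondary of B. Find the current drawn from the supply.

After A: V = 415.00 × 1053/1976 = 221.15 V.
After B: V = 221.15 × 1071/575 = 411.92 V.
I_load = 411.92/570 = 0.72266 A, so P_out = 411.92 × 0.72266 = 297.68 W.
All ideal ⇒ P_in = P_out, so I_supply = 297.68/415 = 0.717 A.

I_supply ≈ 0.717 A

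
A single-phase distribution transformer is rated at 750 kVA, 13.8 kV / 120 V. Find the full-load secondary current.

I_s = S/V_s = 750000/120 = 6250 A.

I_s ≈ 6250 A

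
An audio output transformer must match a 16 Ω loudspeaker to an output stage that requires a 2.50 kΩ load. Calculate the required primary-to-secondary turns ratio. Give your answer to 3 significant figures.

N_p/N_s ≈ 12.5

Z_p/Z_s = (N_p/N_s)², so N_p/N_s = √(2500/16) = √156 = 12.5.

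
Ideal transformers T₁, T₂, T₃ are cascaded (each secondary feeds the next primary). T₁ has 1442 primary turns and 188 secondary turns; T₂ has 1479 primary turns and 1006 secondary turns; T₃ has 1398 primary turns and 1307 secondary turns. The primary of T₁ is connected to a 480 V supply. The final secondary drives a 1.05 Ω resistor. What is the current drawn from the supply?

After T₁: V = 480.00 × 188/1442 = 62.580 V.
After T₂: V = 62.580 × 1006/1479 = 42.566 V.
After T₃: V = 42.566 × 1307/1398 = 39.795 V.
I_load = 39.795/1.05 = 37.900 A, so P_out = 39.795 × 37.900 = 1508.3 W.
All ideal ⇒ P_in = P_out, so I_supply = 1508.3/480 = 3.14 A.

I_supply ≈ 3.14 A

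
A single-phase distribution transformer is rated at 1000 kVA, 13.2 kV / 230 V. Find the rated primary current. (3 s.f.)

I_p ≈ 75.8 A

I_p = S/V_p = 1000000/13200 = 75.8 A.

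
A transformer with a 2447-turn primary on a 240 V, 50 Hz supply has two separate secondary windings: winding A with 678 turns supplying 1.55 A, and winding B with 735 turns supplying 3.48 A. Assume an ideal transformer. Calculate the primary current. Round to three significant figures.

V_A = 240 × 678/2447 = 66.498 V; V_B = 240 × 735/2447 = 72.088 V.
P_out = V_A I_A + V_B I_B = 66.498×1.55 + 72.088×3.48 = 103.07 + 250.87 = 353.94 W.
Ideal ⇒ P_in = P_out, so I_p = P_out/V_p = 353.94/240 = 1.47 A.

I_p ≈ 1.47 A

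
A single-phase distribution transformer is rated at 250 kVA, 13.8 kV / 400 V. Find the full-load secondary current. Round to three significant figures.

I_s = S/V_s = 250000/400 = 625 A.

I_s ≈ 625 A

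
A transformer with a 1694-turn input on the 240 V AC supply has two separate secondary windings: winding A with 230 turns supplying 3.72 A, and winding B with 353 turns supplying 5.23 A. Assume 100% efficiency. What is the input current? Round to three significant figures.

V_A = 240 × 230/1694 = 32.586 V; V_B = 240 × 353/1694 = 50.012 V.
P_out = V_A I_A + V_B I_B = 32.586×3.72 + 50.012×5.23 = 121.22 + 261.56 = 382.78 W.
Ideal ⇒ P_in = P_out, so I_in = P_out/V_in = 382.78/240 = 1.59 A.

I_in ≈ 1.59 A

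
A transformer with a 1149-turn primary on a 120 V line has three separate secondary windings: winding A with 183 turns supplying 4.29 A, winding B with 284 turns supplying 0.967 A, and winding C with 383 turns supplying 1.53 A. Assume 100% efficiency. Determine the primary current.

V_A = 120 × 183/1149 = 19.112 V; V_B = 120 × 284/1149 = 29.661 V; V_C = 120 × 383/1149 = 40.000 V.
P_out = V_A I_A + V_B I_B + V_C I_C = 19.112×4.29 + 29.661×0.967 + 40.000×1.53 = 81.992 + 28.682 + 61.200 = 171.87 W.
Ideal ⇒ P_in = P_out, so I_p = P_out/V_p = 171.87/120 = 1.43 A.

I_p ≈ 1.43 A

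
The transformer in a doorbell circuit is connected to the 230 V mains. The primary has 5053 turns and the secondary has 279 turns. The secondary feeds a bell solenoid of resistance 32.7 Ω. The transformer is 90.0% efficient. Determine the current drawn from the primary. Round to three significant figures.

I_p ≈ 0.0238 A

V_s = 230 × 279/5053 = 12.699 V.
I_s = V_s/R = 12.699/32.7 = 0.38836 A.
P_out = V_s I_s = 12.699 × 0.38836 = 4.9319 W.
P_in = P_out/η = 4.9319/0.900 = 5.4799 W.
I_p = P_in/V_p = 5.4799/230 = 0.0238 A.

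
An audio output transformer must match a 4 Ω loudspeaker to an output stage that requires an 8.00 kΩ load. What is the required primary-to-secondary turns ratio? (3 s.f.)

Z_p/Z_s = (N_p/N_s)², so N_p/N_s = √(8000/4) = √2000 = 44.7.

N_p/N_s ≈ 44.7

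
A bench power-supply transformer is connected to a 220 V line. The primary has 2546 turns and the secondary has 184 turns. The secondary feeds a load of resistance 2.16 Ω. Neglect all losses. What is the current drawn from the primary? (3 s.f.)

V_s = V_p × N_s/N_p = 220 × 184/2546 = 15.899 V.
I_s = V_s/R = 15.899/2.16 = 7.3609 A.
For an ideal transformer I_p N_p = I_s N_s, so I_p = 7.3609 × 184/2546 = 0.532 A.

I_p ≈ 0.532 A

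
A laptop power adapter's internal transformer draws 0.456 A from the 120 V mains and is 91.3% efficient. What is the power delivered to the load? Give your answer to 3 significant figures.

P_in = V_in I_in = 120 × 0.456 = 54.720 W.
P_out = η P_in = 0.913 × 54.720 = 50.0 W.

P_out ≈ 50.0 W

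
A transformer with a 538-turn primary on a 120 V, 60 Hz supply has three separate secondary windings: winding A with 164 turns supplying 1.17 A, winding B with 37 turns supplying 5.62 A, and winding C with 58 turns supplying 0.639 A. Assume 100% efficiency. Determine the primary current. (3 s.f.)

I_p ≈ 0.812 A

V_A = 120 × 164/538 = 36.580 V; V_B = 120 × 37/538 = 8.2528 V; V_C = 120 × 58/538 = 12.937 V.
P_out = V_A I_A + V_B I_B + V_C I_C = 36.580×1.17 + 8.2528×5.62 + 12.937×0.639 = 42.799 + 46.381 + 8.2666 = 97.446 W.
Ideal ⇒ P_in = P_out, so I_p = P_out/V_p = 97.446/120 = 0.812 A.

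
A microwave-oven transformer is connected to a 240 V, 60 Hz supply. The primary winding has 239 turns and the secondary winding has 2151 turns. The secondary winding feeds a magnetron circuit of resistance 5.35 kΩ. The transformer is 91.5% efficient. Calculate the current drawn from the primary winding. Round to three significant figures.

I_p ≈ 3.97 A

V_s = 240 × 2151/239 = 2160.0 V.
I_s = V_s/R = 2160.0/5350 = 0.40374 A.
P_out = V_s I_s = 2160.0 × 0.40374 = 872.07 W.
P_in = P_out/η = 872.07/0.915 = 953.09 W.
I_p = P_in/V_p = 953.09/240 = 3.97 A.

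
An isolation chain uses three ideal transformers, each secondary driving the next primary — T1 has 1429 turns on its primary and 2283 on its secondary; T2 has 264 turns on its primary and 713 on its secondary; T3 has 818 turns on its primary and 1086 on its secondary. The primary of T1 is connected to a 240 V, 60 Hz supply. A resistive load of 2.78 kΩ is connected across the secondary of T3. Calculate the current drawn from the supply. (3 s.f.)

I_supply ≈ 2.83 A

Secondary of T1: V = 240.00 × 2283/1429 = 383.43 V.
Secondary of T2: V = 383.43 × 713/264 = 1035.5 V.
Secondary of T3: V = 1035.5 × 1086/818 = 1374.8 V.
I_load = 1374.8/2780 = 0.49454 A, so P_out = 1374.8 × 0.49454 = 679.91 W.
All ideal ⇒ P_in = P_out, so I_supply = 679.91/240 = 2.83 A.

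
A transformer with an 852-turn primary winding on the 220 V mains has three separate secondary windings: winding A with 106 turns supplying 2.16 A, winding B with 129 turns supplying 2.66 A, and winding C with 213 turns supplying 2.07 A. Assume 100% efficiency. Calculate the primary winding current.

I_p ≈ 1.19 A

V_A = 220 × 106/852 = 27.371 V; V_B = 220 × 129/852 = 33.310 V; V_C = 220 × 213/852 = 55.000 V.
P_out = V_A I_A + V_B I_B + V_C I_C = 27.371×2.16 + 33.310×2.66 + 55.000×2.07 = 59.121 + 88.604 + 113.85 = 261.58 W.
Ideal ⇒ P_in = P_out, so I_p = P_out/V_p = 261.58/220 = 1.19 A.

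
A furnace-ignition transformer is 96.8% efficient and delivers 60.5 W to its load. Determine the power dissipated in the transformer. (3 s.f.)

P_in = P_out/η = 60.5/0.968 = 62.5000 W.
P_loss = P_in − P_out = 62.5000 − 60.5 = 2.00 W.

P_loss ≈ 2.00 W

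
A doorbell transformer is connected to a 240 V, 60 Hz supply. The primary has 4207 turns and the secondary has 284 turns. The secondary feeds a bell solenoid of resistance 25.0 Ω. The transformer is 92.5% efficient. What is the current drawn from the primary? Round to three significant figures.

V_s = 240 × 284/4207 = 16.202 V.
I_s = V_s/R = 16.202/25.0 = 0.64806 A.
P_out = V_s I_s = 16.202 × 0.64806 = 10.500 W.
P_in = P_out/η = 10.500/0.925 = 11.351 W.
I_p = P_in/V_p = 11.351/240 = 0.0473 A.

I_p ≈ 0.0473 A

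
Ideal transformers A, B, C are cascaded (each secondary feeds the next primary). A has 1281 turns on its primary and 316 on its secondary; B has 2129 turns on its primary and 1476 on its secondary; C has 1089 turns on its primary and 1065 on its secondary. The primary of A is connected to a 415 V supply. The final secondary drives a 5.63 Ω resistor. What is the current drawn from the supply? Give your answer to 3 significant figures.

I_supply ≈ 2.06 A

Secondary of A: V = 415.00 × 316/1281 = 102.37 V.
Secondary of B: V = 102.37 × 1476/2129 = 70.974 V.
Secondary of C: V = 70.974 × 1065/1089 = 69.409 V.
I_load = 69.409/5.63 = 12.328 A, so P_out = 69.409 × 12.328 = 855.71 W.
All ideal ⇒ P_in = P_out, so I_supply = 855.71/415 = 2.06 A.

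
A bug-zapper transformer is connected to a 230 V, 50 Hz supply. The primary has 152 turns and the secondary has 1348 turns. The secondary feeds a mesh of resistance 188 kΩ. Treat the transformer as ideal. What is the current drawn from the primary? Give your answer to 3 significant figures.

V_s = V_p × N_s/N_p = 230 × 1348/152 = 2039.7 V.
I_s = V_s/R = 2039.7/188000 = 0.010850 A.
For an ideal transformer I_p N_p = I_s N_s, so I_p = 0.010850 × 1348/152 = 0.0962 A.

I_p ≈ 0.0962 A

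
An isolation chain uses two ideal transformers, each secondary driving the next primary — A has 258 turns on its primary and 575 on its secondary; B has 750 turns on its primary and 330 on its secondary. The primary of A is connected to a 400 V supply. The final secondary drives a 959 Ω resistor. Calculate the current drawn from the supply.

Secondary of A: V = 400.00 × 575/258 = 891.47 V.
Secondary of B: V = 891.47 × 330/750 = 392.25 V.
I_load = 392.25/959 = 0.40902 A, so P_out = 392.25 × 0.40902 = 160.44 W.
All ideal ⇒ P_in = P_out, so I_supply = 160.44/400 = 0.401 A.

I_supply ≈ 0.401 A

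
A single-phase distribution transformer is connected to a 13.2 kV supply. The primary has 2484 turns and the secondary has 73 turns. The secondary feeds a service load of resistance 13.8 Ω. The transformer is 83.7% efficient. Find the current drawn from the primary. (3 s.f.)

V_s = 13200 × 73/2484 = 387.92 V.
I_s = V_s/R = 387.92/13.8 = 28.110 A.
P_out = V_s I_s = 387.92 × 28.110 = 10905 W.
P_in = P_out/η = 10905/0.837 = 13028 W.
I_p = P_in/V_p = 13028/13200 = 0.987 A.

I_p ≈ 0.987 A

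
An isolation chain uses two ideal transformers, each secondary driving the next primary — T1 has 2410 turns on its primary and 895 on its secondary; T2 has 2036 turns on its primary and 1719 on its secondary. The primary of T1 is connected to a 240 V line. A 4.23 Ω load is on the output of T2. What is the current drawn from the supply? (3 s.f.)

I_supply ≈ 5.58 A

Secondary of T1: V = 240.00 × 895/2410 = 89.129 V.
Secondary of T2: V = 89.129 × 1719/2036 = 75.252 V.
I_load = 75.252/4.23 = 17.790 A, so P_out = 75.252 × 17.790 = 1338.7 W.
All ideal ⇒ P_in = P_out, so I_supply = 1338.7/240 = 5.58 A.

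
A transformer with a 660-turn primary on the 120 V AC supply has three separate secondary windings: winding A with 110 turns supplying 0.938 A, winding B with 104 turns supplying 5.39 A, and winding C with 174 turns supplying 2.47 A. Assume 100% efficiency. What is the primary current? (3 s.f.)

V_A = 120 × 110/660 = 20.000 V; V_B = 120 × 104/660 = 18.909 V; V_C = 120 × 174/660 = 31.636 V.
P_out = V_A I_A + V_B I_B + V_C I_C = 20.000×0.938 + 18.909×5.39 + 31.636×2.47 = 18.760 + 101.92 + 78.142 = 198.82 W.
Ideal ⇒ P_in = P_out, so I_p = P_out/V_p = 198.82/120 = 1.66 A.

I_p ≈ 1.66 A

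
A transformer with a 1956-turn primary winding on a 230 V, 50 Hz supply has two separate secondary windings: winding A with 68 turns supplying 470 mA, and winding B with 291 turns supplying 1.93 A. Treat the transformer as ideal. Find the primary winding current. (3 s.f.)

V_A = 230 × 68/1956 = 7.9959 V; V_B = 230 × 291/1956 = 34.218 V.
P_out = V_A I_A + V_B I_B = 7.9959×0.470 + 34.218×1.93 = 3.7581 + 66.040 = 69.798 W.
Ideal ⇒ P_in = P_out, so I_p = P_out/V_p = 69.798/230 = 0.303 A.

I_p ≈ 0.303 A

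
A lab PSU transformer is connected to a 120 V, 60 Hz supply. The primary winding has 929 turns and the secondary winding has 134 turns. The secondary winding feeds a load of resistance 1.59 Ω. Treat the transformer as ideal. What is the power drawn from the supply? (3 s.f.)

P ≈ 188 W

V_s = V_p × N_s/N_p = 120 × 134/929 = 17.309 V.
I_s = V_s/R = 17.309/1.59 = 10.886 A.
I_p = I_s × N_s/N_p = 10.886 × 134/929 = 1.5702 A.
P = V_p I_p = 120 × 1.5702 = 188 W.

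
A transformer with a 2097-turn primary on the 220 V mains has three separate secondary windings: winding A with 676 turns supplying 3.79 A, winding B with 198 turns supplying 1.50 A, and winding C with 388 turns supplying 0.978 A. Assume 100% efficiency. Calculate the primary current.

I_p ≈ 1.54 A

V_A = 220 × 676/2097 = 70.920 V; V_B = 220 × 198/2097 = 20.773 V; V_C = 220 × 388/2097 = 40.706 V.
P_out = V_A I_A + V_B I_B + V_C I_C = 70.920×3.79 + 20.773×1.50 + 40.706×0.978 = 268.79 + 31.159 + 39.810 = 339.76 W.
Ideal ⇒ P_in = P_out, so I_p = P_out/V_p = 339.76/220 = 1.54 A.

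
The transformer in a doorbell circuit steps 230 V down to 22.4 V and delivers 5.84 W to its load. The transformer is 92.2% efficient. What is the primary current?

I_p ≈ 0.0275 A

P_in = P_out/η = 5.84/0.922 = 6.3341 W.
I_p = P_in/V_p = 6.3341/230 = 0.0275 A.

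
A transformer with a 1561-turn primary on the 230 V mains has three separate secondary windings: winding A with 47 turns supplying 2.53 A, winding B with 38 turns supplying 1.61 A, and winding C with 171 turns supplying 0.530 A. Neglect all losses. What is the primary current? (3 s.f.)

I_p ≈ 0.173 A

V_A = 230 × 47/1561 = 6.9250 V; V_B = 230 × 38/1561 = 5.5990 V; V_C = 230 × 171/1561 = 25.195 V.
P_out = V_A I_A + V_B I_B + V_C I_C = 6.9250×2.53 + 5.5990×1.61 + 25.195×0.530 = 17.520 + 9.0143 + 13.354 = 39.888 W.
Ideal ⇒ P_in = P_out, so I_p = P_out/V_p = 39.888/230 = 0.173 A.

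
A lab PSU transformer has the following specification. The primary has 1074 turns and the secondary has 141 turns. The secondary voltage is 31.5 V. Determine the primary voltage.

V_p ≈ 240 V

V_p/V_s = N_p/N_s, so V_p = 31.5 × 1074/141 = 240 V.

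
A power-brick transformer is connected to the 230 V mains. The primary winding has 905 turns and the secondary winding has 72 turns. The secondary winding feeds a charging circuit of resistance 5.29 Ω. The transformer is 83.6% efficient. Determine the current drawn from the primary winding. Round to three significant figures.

V_s = 230 × 72/905 = 18.298 V.
I_s = V_s/R = 18.298/5.29 = 3.4590 A.
P_out = V_s I_s = 18.298 × 3.4590 = 63.295 W.
P_in = P_out/η = 63.295/0.836 = 75.711 W.
I_p = P_in/V_p = 75.711/230 = 0.329 A.

I_p ≈ 0.329 A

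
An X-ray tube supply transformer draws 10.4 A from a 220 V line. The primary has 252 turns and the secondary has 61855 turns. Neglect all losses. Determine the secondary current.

I_s/I_p = N_p/N_s, so I_s = 10.4 × 252/61855 = 0.0424 A.

I_s ≈ 0.0424 A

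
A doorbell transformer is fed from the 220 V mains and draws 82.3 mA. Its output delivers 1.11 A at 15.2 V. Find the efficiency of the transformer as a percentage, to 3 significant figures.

η ≈ 93.2%

P_in = 220 × 0.0823 = 18.1060 W.
P_out = 15.2 × 1.11 = 16.8720 W.
η = P_out/P_in = 16.8720/18.1060 = 0.932.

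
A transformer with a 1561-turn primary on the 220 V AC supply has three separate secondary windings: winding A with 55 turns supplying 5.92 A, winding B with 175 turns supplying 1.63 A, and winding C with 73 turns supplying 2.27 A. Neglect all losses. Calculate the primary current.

V_A = 220 × 55/1561 = 7.7514 V; V_B = 220 × 175/1561 = 24.664 V; V_C = 220 × 73/1561 = 10.288 V.
P_out = V_A I_A + V_B I_B + V_C I_C = 7.7514×5.92 + 24.664×1.63 + 10.288×2.27 = 45.889 + 40.202 + 23.354 = 109.44 W.
Ideal ⇒ P_in = P_out, so I_p = P_out/V_p = 109.44/220 = 0.497 A.

I_p ≈ 0.497 A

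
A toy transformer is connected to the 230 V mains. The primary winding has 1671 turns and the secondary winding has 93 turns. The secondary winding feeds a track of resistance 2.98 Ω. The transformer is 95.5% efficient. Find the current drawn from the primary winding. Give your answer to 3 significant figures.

V_s = 230 × 93/1671 = 12.801 V.
I_s = V_s/R = 12.801/2.98 = 4.2955 A.
P_out = V_s I_s = 12.801 × 4.2955 = 54.986 W.
P_in = P_out/η = 54.986/0.955 = 57.577 W.
I_p = P_in/V_p = 57.577/230 = 0.250 A.

I_p ≈ 0.250 A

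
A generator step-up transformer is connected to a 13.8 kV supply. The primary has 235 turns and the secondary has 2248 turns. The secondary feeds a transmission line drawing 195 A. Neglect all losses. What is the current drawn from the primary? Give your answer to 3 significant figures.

For an ideal transformer I_p N_p = I_s N_s, so I_p = 195 × 2248/235 = 1870 A.

I_p ≈ 1870 A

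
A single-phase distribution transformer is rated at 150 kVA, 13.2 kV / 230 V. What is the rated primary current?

I_p ≈ 11.4 A

I_p = S/V_p = 150000/13200 = 11.4 A.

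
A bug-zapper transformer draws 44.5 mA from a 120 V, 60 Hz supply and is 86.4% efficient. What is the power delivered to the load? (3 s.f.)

P_in = V_p I_p = 120 × 0.0445 = 5.3400 W.
P_out = η P_in = 0.864 × 5.3400 = 4.61 W.

P_out ≈ 4.61 W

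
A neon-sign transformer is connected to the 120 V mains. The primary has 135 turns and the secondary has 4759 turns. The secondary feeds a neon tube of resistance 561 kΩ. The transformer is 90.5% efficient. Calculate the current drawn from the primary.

V_s = 120 × 4759/135 = 4230.2 V.
I_s = V_s/R = 4230.2/561000 = 0.0075405 A.
P_out = V_s I_s = 4230.2 × 0.0075405 = 31.898 W.
P_in = P_out/η = 31.898/0.905 = 35.246 W.
I_p = P_in/V_p = 35.246/120 = 0.294 A.

I_p ≈ 0.294 A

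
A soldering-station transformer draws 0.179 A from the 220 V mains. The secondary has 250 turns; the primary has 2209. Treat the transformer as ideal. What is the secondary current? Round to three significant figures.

I_s ≈ 1.58 A

I_s/I_p = N_p/N_s, so I_s = 0.179 × 2209/250 = 1.58 A.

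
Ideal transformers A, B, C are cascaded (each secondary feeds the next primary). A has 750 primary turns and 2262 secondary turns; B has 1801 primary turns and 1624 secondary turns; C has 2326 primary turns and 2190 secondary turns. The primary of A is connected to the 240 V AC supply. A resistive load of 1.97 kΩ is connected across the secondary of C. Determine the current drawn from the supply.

After A: V = 240.00 × 2262/750 = 723.84 V.
After B: V = 723.84 × 1624/1801 = 652.70 V.
After C: V = 652.70 × 2190/2326 = 614.54 V.
I_load = 614.54/1970 = 0.31195 A, so P_out = 614.54 × 0.31195 = 191.70 W.
All ideal ⇒ P_in = P_out, so I_supply = 191.70/240 = 0.799 A.

I_supply ≈ 0.799 A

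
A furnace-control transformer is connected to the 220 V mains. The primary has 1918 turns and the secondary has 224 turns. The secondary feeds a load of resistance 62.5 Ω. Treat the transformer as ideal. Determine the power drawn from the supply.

P ≈ 10.6 W

V_s = V_p × N_s/N_p = 220 × 224/1918 = 25.693 V.
I_s = V_s/R = 25.693/62.5 = 0.41109 A.
I_p = I_s × N_s/N_p = 0.41109 × 224/1918 = 0.048011 A.
P = V_p I_p = 220 × 0.048011 = 10.6 W.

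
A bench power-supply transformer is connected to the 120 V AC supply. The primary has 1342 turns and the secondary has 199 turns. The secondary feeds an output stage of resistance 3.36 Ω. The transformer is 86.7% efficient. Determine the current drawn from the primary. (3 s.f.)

I_p ≈ 0.906 A

V_s = 120 × 199/1342 = 17.794 V.
I_s = V_s/R = 17.794/3.36 = 5.2959 A.
P_out = V_s I_s = 17.794 × 5.2959 = 94.238 W.
P_in = P_out/η = 94.238/0.867 = 108.69 W.
I_p = P_in/V_p = 108.69/120 = 0.906 A.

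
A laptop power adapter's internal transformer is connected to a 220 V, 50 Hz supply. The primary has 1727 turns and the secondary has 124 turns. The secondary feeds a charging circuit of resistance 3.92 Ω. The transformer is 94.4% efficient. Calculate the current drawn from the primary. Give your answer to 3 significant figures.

I_p ≈ 0.306 A

V_s = 220 × 124/1727 = 15.796 V.
I_s = V_s/R = 15.796/3.92 = 4.0296 A.
P_out = V_s I_s = 15.796 × 4.0296 = 63.653 W.
P_in = P_out/η = 63.653/0.944 = 67.429 W.
I_p = P_in/V_p = 67.429/220 = 0.306 A.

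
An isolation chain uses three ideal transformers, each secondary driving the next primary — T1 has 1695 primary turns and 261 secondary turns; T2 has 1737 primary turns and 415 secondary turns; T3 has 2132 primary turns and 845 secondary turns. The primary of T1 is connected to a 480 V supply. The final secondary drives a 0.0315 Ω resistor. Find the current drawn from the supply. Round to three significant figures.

After T1: V = 480.00 × 261/1695 = 73.912 V.
After T2: V = 73.912 × 415/1737 = 17.659 V.
After T3: V = 17.659 × 845/2132 = 6.9989 V.
I_load = 6.9989/0.0315 = 222.19 A, so P_out = 6.9989 × 222.19 = 1555.1 W.
All ideal ⇒ P_in = P_out, so I_supply = 1555.1/480 = 3.24 A.

I_supply ≈ 3.24 A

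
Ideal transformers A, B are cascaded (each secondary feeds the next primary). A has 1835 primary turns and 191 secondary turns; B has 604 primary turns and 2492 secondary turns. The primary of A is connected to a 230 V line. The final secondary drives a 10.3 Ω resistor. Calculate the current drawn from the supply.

After A: V = 230.00 × 191/1835 = 23.940 V.
After B: V = 23.940 × 2492/604 = 98.773 V.
I_load = 98.773/10.3 = 9.5896 A, so P_out = 98.773 × 9.5896 = 947.19 W.
All ideal ⇒ P_in = P_out, so I_supply = 947.19/230 = 4.12 A.

I_supply ≈ 4.12 A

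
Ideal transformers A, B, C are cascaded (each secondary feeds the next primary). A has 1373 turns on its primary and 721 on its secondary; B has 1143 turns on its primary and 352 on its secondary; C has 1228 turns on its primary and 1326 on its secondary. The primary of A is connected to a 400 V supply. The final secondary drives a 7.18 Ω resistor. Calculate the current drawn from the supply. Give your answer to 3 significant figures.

After A: V = 400.00 × 721/1373 = 210.05 V.
After B: V = 210.05 × 352/1143 = 64.688 V.
After C: V = 64.688 × 1326/1228 = 69.850 V.
I_load = 69.850/7.18 = 9.7284 A, so P_out = 69.850 × 9.7284 = 679.53 W.
All ideal ⇒ P_in = P_out, so I_supply = 679.53/400 = 1.70 A.

I_supply ≈ 1.70 A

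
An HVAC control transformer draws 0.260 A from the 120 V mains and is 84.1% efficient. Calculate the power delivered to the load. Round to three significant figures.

P_in = V_p I_p = 120 × 0.260 = 31.200 W.
P_out = η P_in = 0.841 × 31.200 = 26.2 W.

P_out ≈ 26.2 W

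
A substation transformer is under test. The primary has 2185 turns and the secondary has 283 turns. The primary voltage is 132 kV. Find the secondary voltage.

V_s/V_p = N_s/N_p, so V_s = 132000 × 283/2185 = 17100 V.

V_s ≈ 17100 V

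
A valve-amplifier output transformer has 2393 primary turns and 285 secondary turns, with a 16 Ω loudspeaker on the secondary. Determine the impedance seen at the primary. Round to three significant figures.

Z_p = (N_p/N_s)² × Z_s = (2393/285)² × 16 = 1130 Ω.

Z_p ≈ 1130 Ω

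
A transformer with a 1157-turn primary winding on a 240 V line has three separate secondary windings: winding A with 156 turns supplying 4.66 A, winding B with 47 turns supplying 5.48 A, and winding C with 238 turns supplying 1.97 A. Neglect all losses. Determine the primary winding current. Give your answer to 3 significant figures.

V_A = 240 × 156/1157 = 32.360 V; V_B = 240 × 47/1157 = 9.7494 V; V_C = 240 × 238/1157 = 49.369 V.
P_out = V_A I_A + V_B I_B + V_C I_C = 32.360×4.66 + 9.7494×5.48 + 49.369×1.97 = 150.80 + 53.426 + 97.257 = 301.48 W.
Ideal ⇒ P_in = P_out, so I_p = P_out/V_p = 301.48/240 = 1.26 A.

I_p ≈ 1.26 A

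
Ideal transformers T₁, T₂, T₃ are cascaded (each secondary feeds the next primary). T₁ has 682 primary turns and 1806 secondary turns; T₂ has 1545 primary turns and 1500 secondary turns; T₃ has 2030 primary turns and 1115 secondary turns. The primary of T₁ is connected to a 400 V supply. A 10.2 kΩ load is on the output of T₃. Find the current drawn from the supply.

I_supply ≈ 0.0782 A

After T₁: V = 400.00 × 1806/682 = 1059.2 V.
After T₂: V = 1059.2 × 1500/1545 = 1028.4 V.
After T₃: V = 1028.4 × 1115/2030 = 564.85 V.
I_load = 564.85/10200 = 0.055378 A, so P_out = 564.85 × 0.055378 = 31.280 W.
All ideal ⇒ P_in = P_out, so I_supply = 31.280/400 = 0.0782 A.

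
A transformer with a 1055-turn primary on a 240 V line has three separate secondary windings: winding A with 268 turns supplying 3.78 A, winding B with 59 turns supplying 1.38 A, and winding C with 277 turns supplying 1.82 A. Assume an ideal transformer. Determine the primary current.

I_p ≈ 1.52 A

V_A = 240 × 268/1055 = 60.967 V; V_B = 240 × 59/1055 = 13.422 V; V_C = 240 × 277/1055 = 63.014 V.
P_out = V_A I_A + V_B I_B + V_C I_C = 60.967×3.78 + 13.422×1.38 + 63.014×1.82 = 230.45 + 18.522 + 114.69 = 363.66 W.
Ideal ⇒ P_in = P_out, so I_p = P_out/V_p = 363.66/240 = 1.52 A.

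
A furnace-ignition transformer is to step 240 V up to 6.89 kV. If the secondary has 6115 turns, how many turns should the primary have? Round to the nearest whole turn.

N_p/N_s = V_p/V_s, so N_p = 6115 × 240/6890 = 213.0 ≈ 213 turns.

N_p = 213 turns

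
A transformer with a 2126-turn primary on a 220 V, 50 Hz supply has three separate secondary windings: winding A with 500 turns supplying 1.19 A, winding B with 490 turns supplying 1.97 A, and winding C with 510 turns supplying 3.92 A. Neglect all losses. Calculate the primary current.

I_p ≈ 1.67 A

V_A = 220 × 500/2126 = 51.740 V; V_B = 220 × 490/2126 = 50.706 V; V_C = 220 × 510/2126 = 52.775 V.
P_out = V_A I_A + V_B I_B + V_C I_C = 51.740×1.19 + 50.706×1.97 + 52.775×3.92 = 61.571 + 99.890 + 206.88 = 368.34 W.
Ideal ⇒ P_in = P_out, so I_p = P_out/V_p = 368.34/220 = 1.67 A.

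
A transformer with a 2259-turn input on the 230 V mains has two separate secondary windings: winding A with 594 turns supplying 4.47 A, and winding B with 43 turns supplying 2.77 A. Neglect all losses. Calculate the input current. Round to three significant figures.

V_A = 230 × 594/2259 = 60.478 V; V_B = 230 × 43/2259 = 4.3780 V.
P_out = V_A I_A + V_B I_B = 60.478×4.47 + 4.3780×2.77 = 270.34 + 12.127 = 282.46 W.
Ideal ⇒ P_in = P_out, so I_in = P_out/V_in = 282.46/230 = 1.23 A.

I_in ≈ 1.23 A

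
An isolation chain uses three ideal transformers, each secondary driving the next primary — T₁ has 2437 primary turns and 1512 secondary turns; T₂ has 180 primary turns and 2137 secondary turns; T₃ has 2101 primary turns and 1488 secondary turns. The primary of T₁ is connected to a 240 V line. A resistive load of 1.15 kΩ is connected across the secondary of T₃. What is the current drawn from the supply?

After T₁: V = 240.00 × 1512/2437 = 148.90 V.
After T₂: V = 148.90 × 2137/180 = 1767.8 V.
After T₃: V = 1767.8 × 1488/2101 = 1252.0 V.
I_load = 1252.0/1150 = 1.0887 A, so P_out = 1252.0 × 1.0887 = 1363.1 W.
All ideal ⇒ P_in = P_out, so I_supply = 1363.1/240 = 5.68 A.

I_supply ≈ 5.68 A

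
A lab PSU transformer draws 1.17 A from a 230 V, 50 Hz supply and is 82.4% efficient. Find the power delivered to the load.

P_out ≈ 222 W

P_in = V_p I_p = 230 × 1.17 = 269.10 W.
P_out = η P_in = 0.824 × 269.10 = 222 W.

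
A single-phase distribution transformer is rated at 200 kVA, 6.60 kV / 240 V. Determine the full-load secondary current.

I_s ≈ 833 A

I_s = S/V_s = 200000/240 = 833 A.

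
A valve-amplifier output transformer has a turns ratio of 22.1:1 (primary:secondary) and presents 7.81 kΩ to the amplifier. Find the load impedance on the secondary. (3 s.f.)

Z_s = Z_p/(N_p/N_s)² = 7810/22.1² = 16.0 Ω.

Z_s ≈ 16.0 Ω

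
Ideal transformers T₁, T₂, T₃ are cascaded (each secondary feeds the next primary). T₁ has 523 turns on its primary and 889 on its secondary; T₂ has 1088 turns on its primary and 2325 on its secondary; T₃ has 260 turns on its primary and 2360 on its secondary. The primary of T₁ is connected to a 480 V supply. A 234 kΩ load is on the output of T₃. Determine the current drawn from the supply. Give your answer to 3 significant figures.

I_supply ≈ 2.23 A

Secondary of T₁: V = 480.00 × 889/523 = 815.91 V.
Secondary of T₂: V = 815.91 × 2325/1088 = 1743.6 V.
Secondary of T₃: V = 1743.6 × 2360/260 = 15826 V.
I_load = 15826/234000 = 0.067633 A, so P_out = 15826 × 0.067633 = 1070.4 W.
All ideal ⇒ P_in = P_out, so I_supply = 1070.4/480 = 2.23 A.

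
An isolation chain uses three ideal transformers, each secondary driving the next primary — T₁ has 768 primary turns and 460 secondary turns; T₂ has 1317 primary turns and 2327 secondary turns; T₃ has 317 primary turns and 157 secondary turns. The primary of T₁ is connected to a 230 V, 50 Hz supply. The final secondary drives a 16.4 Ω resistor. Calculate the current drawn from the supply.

After T₁: V = 230.00 × 460/768 = 137.76 V.
After T₂: V = 137.76 × 2327/1317 = 243.41 V.
After T₃: V = 243.41 × 157/317 = 120.55 V.
I_load = 120.55/16.4 = 7.3507 A, so P_out = 120.55 × 7.3507 = 886.15 W.
All ideal ⇒ P_in = P_out, so I_supply = 886.15/230 = 3.85 A.

I_supply ≈ 3.85 A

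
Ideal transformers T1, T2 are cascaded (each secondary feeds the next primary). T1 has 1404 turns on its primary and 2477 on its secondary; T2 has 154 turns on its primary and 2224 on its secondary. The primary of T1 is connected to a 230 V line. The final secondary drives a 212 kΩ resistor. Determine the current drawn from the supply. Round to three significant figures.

Secondary of T1: V = 230.00 × 2477/1404 = 405.78 V.
Secondary of T2: V = 405.78 × 2224/154 = 5860.0 V.
I_load = 5860.0/212000 = 0.027642 A, so P_out = 5860.0 × 0.027642 = 161.98 W.
All ideal ⇒ P_in = P_out, so I_supply = 161.98/230 = 0.704 A.

I_supply ≈ 0.704 A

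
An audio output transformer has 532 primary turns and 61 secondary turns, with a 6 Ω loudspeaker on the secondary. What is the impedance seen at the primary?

Z_p ≈ 456 Ω

Z_p = (N_p/N_s)² × Z_s = (532/61)² × 6 = 456 Ω.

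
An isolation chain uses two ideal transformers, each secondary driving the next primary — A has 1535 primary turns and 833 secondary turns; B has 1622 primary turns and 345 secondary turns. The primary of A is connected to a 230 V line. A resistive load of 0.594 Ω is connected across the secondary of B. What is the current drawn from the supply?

I_supply ≈ 5.16 A

Secondary of A: V = 230.00 × 833/1535 = 124.81 V.
Secondary of B: V = 124.81 × 345/1622 = 26.548 V.
I_load = 26.548/0.594 = 44.694 A, so P_out = 26.548 × 44.694 = 1186.5 W.
All ideal ⇒ P_in = P_out, so I_supply = 1186.5/230 = 5.16 A.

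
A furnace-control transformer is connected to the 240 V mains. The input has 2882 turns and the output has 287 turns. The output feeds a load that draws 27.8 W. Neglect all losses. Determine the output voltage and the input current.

V_out ≈ 23.9 V, I_in ≈ 0.116 A

V_out = V_in × N_out/N_in = 240 × 287/2882 = 23.900 V.
I_out = P/V_out = 27.8/23.900 = 1.1632 A.
I_in = I_out × N_out/N_in = 1.1632 × 287/2882 = 0.116 A.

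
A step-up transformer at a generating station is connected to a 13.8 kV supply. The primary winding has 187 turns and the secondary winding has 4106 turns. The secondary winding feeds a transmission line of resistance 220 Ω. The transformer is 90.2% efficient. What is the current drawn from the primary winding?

I_p ≈ 33500 A

V_s = 13800 × 4106/187 = 303010 V.
I_s = V_s/R = 303010/220 = 1377.3 A.
P_out = V_s I_s = 303010 × 1377.3 = 4.1734×10^8 W.
P_in = P_out/η = 4.1734×10^8/0.902 = 4.6268×10^8 W.
I_p = P_in/V_p = 4.6268×10^8/13800 = 33500 A.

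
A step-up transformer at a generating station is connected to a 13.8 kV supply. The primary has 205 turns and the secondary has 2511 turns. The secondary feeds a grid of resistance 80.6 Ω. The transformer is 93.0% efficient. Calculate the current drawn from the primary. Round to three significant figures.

I_p ≈ 27600 A

V_s = 13800 × 2511/205 = 169030 V.
I_s = V_s/R = 169030/80.6 = 2097.2 A.
P_out = V_s I_s = 169030 × 2097.2 = 3.5449×10^8 W.
P_in = P_out/η = 3.5449×10^8/0.930 = 3.8118×10^8 W.
I_p = P_in/V_p = 3.8118×10^8/13800 = 27600 A.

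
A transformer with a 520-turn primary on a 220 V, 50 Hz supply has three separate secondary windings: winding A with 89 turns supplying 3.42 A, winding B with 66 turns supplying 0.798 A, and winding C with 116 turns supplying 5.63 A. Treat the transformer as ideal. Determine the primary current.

I_p ≈ 1.94 A

V_A = 220 × 89/520 = 37.654 V; V_B = 220 × 66/520 = 27.923 V; V_C = 220 × 116/520 = 49.077 V.
P_out = V_A I_A + V_B I_B + V_C I_C = 37.654×3.42 + 27.923×0.798 + 49.077×5.63 = 128.78 + 22.283 + 276.30 = 427.36 W.
Ideal ⇒ P_in = P_out, so I_p = P_out/V_p = 427.36/220 = 1.94 A.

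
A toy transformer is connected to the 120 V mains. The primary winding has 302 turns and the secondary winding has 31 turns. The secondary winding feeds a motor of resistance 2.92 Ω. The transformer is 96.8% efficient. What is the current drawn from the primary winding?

I_p ≈ 0.447 A

V_s = 120 × 31/302 = 12.318 V.
I_s = V_s/R = 12.318/2.92 = 4.2185 A.
P_out = V_s I_s = 12.318 × 4.2185 = 51.962 W.
P_in = P_out/η = 51.962/0.968 = 53.680 W.
I_p = P_in/V_p = 53.680/120 = 0.447 A.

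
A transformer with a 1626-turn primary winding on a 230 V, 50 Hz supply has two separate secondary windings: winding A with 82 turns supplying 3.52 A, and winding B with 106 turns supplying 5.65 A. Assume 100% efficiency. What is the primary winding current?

V_A = 230 × 82/1626 = 11.599 V; V_B = 230 × 106/1626 = 14.994 V.
P_out = V_A I_A + V_B I_B = 11.599×3.52 + 14.994×5.65 = 40.829 + 84.715 = 125.54 W.
Ideal ⇒ P_in = P_out, so I_p = P_out/V_p = 125.54/230 = 0.546 A.

I_p ≈ 0.546 A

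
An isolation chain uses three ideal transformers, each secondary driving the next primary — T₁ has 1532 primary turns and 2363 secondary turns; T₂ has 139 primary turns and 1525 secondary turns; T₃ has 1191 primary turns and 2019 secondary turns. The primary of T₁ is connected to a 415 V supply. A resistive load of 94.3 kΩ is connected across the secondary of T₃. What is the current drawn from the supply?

After T₁: V = 415.00 × 2363/1532 = 640.11 V.
After T₂: V = 640.11 × 1525/139 = 7022.8 V.
After T₃: V = 7022.8 × 2019/1191 = 11905 V.
I_load = 11905/94300 = 0.12625 A, so P_out = 11905 × 0.12625 = 1503.0 W.
All ideal ⇒ P_in = P_out, so I_supply = 1503.0/415 = 3.62 A.

I_supply ≈ 3.62 A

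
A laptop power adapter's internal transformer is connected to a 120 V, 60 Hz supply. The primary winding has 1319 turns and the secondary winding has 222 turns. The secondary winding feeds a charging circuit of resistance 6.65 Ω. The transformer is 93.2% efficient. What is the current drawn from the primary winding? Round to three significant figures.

I_p ≈ 0.548 A

V_s = 120 × 222/1319 = 20.197 V.
I_s = V_s/R = 20.197/6.65 = 3.0372 A.
P_out = V_s I_s = 20.197 × 3.0372 = 61.342 W.
P_in = P_out/η = 61.342/0.932 = 65.817 W.
I_p = P_in/V_p = 65.817/120 = 0.548 A.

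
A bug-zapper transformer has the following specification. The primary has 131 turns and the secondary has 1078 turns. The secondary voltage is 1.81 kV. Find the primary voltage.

V_p/V_s = N_p/N_s, so V_p = 1810 × 131/1078 = 220 V.

V_p ≈ 220 V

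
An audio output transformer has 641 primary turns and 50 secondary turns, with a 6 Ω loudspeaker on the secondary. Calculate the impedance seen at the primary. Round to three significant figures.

Z_p = (N_p/N_s)² × Z_s = (641/50)² × 6 = 986 Ω.

Z_p ≈ 986 Ω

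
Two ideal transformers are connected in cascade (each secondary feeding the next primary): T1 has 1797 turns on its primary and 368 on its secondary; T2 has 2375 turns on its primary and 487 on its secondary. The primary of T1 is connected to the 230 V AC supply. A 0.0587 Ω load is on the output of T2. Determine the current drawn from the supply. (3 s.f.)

After T1: V = 230.00 × 368/1797 = 47.101 V.
After T2: V = 47.101 × 487/2375 = 9.6581 V.
I_load = 9.6581/0.0587 = 164.53 A, so P_out = 9.6581 × 164.53 = 1589.1 W.
All ideal ⇒ P_in = P_out, so I_supply = 1589.1/230 = 6.91 A.

I_supply ≈ 6.91 A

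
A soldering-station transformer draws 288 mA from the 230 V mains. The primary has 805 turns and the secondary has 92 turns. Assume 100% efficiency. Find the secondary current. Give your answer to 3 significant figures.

I_s/I_p = N_p/N_s, so I_s = 0.288 × 805/92 = 2.52 A.

I_s ≈ 2.52 A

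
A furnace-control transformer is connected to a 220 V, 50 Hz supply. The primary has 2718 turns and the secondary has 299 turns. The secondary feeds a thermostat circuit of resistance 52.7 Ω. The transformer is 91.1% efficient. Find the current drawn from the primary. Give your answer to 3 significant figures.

V_s = 220 × 299/2718 = 24.202 V.
I_s = V_s/R = 24.202/52.7 = 0.45923 A.
P_out = V_s I_s = 24.202 × 0.45923 = 11.114 W.
P_in = P_out/η = 11.114/0.911 = 12.200 W.
I_p = P_in/V_p = 12.200/220 = 0.0555 A.

I_p ≈ 0.0555 A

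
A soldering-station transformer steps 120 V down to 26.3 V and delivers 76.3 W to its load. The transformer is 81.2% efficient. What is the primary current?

I_p ≈ 0.783 A

P_in = P_out/η = 76.3/0.812 = 93.966 W.
I_p = P_in/V_p = 93.966/120 = 0.783 A.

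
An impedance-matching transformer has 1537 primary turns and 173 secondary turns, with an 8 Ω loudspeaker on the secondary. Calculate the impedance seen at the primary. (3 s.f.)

Z_p ≈ 631 Ω

Z_p = (N_p/N_s)² × Z_s = (1537/173)² × 8 = 631 Ω.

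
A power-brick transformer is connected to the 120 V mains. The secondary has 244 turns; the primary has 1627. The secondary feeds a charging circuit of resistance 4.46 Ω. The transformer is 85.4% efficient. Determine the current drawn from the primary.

I_p ≈ 0.709 A

V_s = 120 × 244/1627 = 17.996 V.
I_s = V_s/R = 17.996/4.46 = 4.0350 A.
P_out = V_s I_s = 17.996 × 4.0350 = 72.616 W.
P_in = P_out/η = 72.616/0.854 = 85.030 W.
I_p = P_in/V_p = 85.030/120 = 0.709 A.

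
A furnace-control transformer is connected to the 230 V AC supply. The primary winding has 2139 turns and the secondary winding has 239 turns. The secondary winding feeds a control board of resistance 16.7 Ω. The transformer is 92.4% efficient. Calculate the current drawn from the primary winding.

V_s = 230 × 239/2139 = 25.699 V.
I_s = V_s/R = 25.699/16.7 = 1.5389 A.
P_out = V_s I_s = 25.699 × 1.5389 = 39.547 W.
P_in = P_out/η = 39.547/0.924 = 42.800 W.
I_p = P_in/V_p = 42.800/230 = 0.186 A.

I_p ≈ 0.186 A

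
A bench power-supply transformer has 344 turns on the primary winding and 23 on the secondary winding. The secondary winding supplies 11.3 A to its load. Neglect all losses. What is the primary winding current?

I_p ≈ 0.756 A

For an ideal transformer I_p/I_s = N_s/N_p, so I_p = 11.3 × 23/344 = 0.756 A.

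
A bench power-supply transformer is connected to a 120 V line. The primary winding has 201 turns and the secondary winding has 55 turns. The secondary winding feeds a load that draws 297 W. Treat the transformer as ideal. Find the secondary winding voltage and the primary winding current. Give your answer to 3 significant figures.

V_s = V_p × N_s/N_p = 120 × 55/201 = 32.836 V.
I_s = P/V_s = 297/32.836 = 9.0450 A.
I_p = I_s × N_s/N_p = 9.0450 × 55/201 = 2.48 A.

V_s ≈ 32.8 V, I_p ≈ 2.48 A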